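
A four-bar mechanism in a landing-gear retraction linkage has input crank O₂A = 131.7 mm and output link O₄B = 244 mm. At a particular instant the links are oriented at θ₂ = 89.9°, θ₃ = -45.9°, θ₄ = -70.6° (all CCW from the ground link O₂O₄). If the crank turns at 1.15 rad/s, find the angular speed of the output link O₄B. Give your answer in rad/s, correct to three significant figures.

ω₂ = 1.15 rad/s
Differentiating the loop-closure r₂e^{iθ₂}+r₃e^{iθ₃}=r₁+r₄e^{iθ₄} gives r₂ω₂e^{iθ₂}+r₃ω₃e^{iθ₃}=r₄ω₄e^{iθ₄}.
Eliminating the other unknown: ω₄ = r₂ω₂ sin(θ₂−θ₃) / [r₄ sin(θ₄−θ₃)].
Numerator sine = +0.69717; denominator sine = -0.41787.
Result = 0.1317·1.15·(+0.69717) / (0.244·(-0.41787)) = -1.0356 rad/s; magnitude 1.0356 rad/s.

1.04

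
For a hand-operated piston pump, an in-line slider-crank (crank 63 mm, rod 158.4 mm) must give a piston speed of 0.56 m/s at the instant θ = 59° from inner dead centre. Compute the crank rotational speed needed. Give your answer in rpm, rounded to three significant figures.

81.3

For an in-line slider-crank, |v_piston| = rω|sinθ|·[1 + r cosθ/√(L² − r² sin²θ)].
With r = 0.063 m, L = 0.1584 m, θ = 59°: the bracketed kinematic factor |dx/dθ| = 0.065768 m.
ω = v/|dx/dθ| = 0.56/0.065768 = 8.5147 rad/s.
N = 60ω/(2π) = 81.31 rpm.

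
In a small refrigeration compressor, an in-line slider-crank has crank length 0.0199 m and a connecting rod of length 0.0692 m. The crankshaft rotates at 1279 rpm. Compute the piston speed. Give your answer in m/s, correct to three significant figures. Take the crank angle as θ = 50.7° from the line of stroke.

ω = 2π·1279/60 = 133.9 rad/s
For an in-line slider-crank, x = r cosθ + √(L² − r² sin²θ), so v = −rω sinθ·[1 + r cosθ/√(L² − r² sin²θ)].
With r = 0.0199 m, L = 0.0692 m, θ = 50.7°: √(L² − r² sin²θ) = 0.067465 m.
v = −0.0199·133.9·0.77384·[1 + 0.0199·0.63338/0.067465] = -2.4479 m/s.
|v| = 2.4479 m/s.

2.45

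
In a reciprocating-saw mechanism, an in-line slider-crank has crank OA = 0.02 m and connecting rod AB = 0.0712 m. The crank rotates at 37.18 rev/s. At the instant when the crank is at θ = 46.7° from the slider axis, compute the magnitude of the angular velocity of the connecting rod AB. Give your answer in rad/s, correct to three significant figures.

ω = 233.6 rad/s (converted from 37.18 rev/s).
The rod makes angle φ with the slider axis where L sinφ = r sinθ; differentiating, L cosφ·φ̇ = r ω cosθ.
L cosφ = √(L² − r² sin²θ) = 0.069696 m.
|ω_rod| = r ω |cosθ| / √(L² − r² sin²θ) = 0.02·233.6·0.68582/0.069696 = 45.975 rad/s.

46.0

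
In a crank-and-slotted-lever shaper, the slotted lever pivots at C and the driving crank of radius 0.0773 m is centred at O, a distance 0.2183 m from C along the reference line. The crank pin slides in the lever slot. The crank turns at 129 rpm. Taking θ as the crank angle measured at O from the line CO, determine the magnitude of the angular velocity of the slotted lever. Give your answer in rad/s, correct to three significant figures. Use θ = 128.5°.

1.88

ω = 13.51 rad/s (from 129 rpm).
Crank pin A relative to C: A = (d + r cosθ, r sinθ); lever angle φ = atan2(r sinθ, d + r cosθ).
Differentiating tanφ: φ̇ = rω(d cosθ + r)/(d² + r² + 2dr cosθ).
d² + r² + 2dr cosθ = |CA|² = 0.0326208 m²;  d cosθ + r = -0.058595 m.
|ω_lever| = |0.0773·13.51·-0.058595| / 0.0326208 = 1.8757 rad/s.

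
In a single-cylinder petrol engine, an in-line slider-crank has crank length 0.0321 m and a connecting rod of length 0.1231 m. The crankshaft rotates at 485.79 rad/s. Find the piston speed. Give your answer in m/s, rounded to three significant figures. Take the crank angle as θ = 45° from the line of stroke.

ω = 485.8 rad/s
For an in-line slider-crank, x = r cosθ + √(L² − r² sin²θ), so v = −rω sinθ·[1 + r cosθ/√(L² − r² sin²θ)].
With r = 0.0321 m, L = 0.1231 m, θ = 45°: √(L² − r² sin²θ) = 0.12099 m.
v = −0.0321·485.8·0.70711·[1 + 0.0321·0.70711/0.12099] = -13.095 m/s.
|v| = 13.095 m/s.

13.1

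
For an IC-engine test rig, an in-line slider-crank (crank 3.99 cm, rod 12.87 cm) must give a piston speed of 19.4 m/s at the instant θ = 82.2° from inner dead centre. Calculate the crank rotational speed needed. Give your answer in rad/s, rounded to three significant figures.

For an in-line slider-crank, |v_piston| = rω|sinθ|·[1 + r cosθ/√(L² − r² sin²θ)].
With r = 0.0399 m, L = 0.1287 m, θ = 82.2°: the bracketed kinematic factor |dx/dθ| = 0.041279 m.
ω = v/|dx/dθ| = 19.4/0.041279 = 469.98 rad/s.

470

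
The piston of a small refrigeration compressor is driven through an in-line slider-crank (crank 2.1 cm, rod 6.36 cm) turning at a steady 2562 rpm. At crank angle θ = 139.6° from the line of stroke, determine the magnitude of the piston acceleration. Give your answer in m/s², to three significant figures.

1060

ω = 2π·2562/60 = 268.3 rad/s
x(θ) = r cosθ + √(L² − r² sin²θ); with ω constant, a = ω²·d²x/dθ².
d²x/dθ² = −r cosθ − r²(cos2θ)/√u − r⁴ sin²2θ/(4u^{3/2}),  u = L² − r² sin²θ = 0.00385971 m².
Substituting r = 0.021 m, L = 0.0636 m, θ = 139.6°: d²x/dθ² = +0.01466 m.
a = ω²·d²x/dθ² = (268.3)²·(+0.01466) = +1055.2 m/s²;  |a| = 1055.2 m/s².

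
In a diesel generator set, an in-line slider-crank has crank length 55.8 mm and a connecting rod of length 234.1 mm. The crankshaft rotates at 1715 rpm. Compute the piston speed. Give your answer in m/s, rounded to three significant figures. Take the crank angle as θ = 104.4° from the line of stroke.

9.12

ω = 2π·1715/60 = 179.6 rad/s
For an in-line slider-crank, x = r cosθ + √(L² − r² sin²θ), so v = −rω sinθ·[1 + r cosθ/√(L² − r² sin²θ)].
With r = 0.0558 m, L = 0.2341 m, θ = 104.4°: √(L² − r² sin²θ) = 0.22778 m.
v = −0.0558·179.6·0.96858·[1 + 0.0558·-0.24869/0.22778] = -9.1152 m/s.
|v| = 9.1152 m/s.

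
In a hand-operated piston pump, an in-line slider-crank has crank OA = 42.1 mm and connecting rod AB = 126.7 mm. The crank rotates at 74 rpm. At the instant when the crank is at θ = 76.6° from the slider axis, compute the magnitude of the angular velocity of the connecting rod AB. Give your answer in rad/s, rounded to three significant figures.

ω = 7.749 rad/s (converted from 74 rpm).
The rod makes angle φ with the slider axis where L sinφ = r sinθ; differentiating, L cosφ·φ̇ = r ω cosθ.
L cosφ = √(L² − r² sin²θ) = 0.1199 m.
|ω_rod| = r ω |cosθ| / √(L² − r² sin²θ) = 0.0421·7.749·0.23175/0.1199 = 0.63059 rad/s.

0.631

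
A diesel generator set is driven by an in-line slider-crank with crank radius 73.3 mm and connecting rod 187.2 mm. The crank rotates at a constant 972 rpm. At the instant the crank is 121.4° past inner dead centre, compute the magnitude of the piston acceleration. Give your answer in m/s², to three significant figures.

ω = 2π·972/60 = 101.8 rad/s
x(θ) = r cosθ + √(L² − r² sin²θ); with ω constant, a = ω²·d²x/dθ².
d²x/dθ² = −r cosθ − r²(cos2θ)/√u − r⁴ sin²2θ/(4u^{3/2}),  u = L² − r² sin²θ = 0.0311294 m².
Substituting r = 0.0733 m, L = 0.1872 m, θ = 121.4°: d²x/dθ² = +0.05107 m.
a = ω²·d²x/dθ² = (101.8)²·(+0.05107) = +529.12 m/s²;  |a| = 529.12 m/s².

529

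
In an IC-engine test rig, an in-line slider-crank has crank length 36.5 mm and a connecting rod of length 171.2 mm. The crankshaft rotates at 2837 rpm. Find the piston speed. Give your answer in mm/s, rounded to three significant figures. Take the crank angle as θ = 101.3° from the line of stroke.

ω = 2π·2837/60 = 297.1 rad/s
For an in-line slider-crank, x = r cosθ + √(L² − r² sin²θ), so v = −rω sinθ·[1 + r cosθ/√(L² − r² sin²θ)].
With r = 0.0365 m, L = 0.1712 m, θ = 101.3°: √(L² − r² sin²θ) = 0.16742 m.
v = −0.0365·297.1·0.98061·[1 + 0.0365·-0.19595/0.16742] = -10.179 m/s.
|v| = 10.179 m/s = 10179 mm/s.

10200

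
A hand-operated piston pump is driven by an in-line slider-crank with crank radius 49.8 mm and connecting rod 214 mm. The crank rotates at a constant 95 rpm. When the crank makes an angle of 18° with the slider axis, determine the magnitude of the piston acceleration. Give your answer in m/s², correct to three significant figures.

5.62

ω = 2π·95/60 = 9.948 rad/s
x(θ) = r cosθ + √(L² − r² sin²θ); with ω constant, a = ω²·d²x/dθ².
d²x/dθ² = −r cosθ − r²(cos2θ)/√u − r⁴ sin²2θ/(4u^{3/2}),  u = L² − r² sin²θ = 0.0455592 m².
Substituting r = 0.0498 m, L = 0.214 m, θ = 18°: d²x/dθ² = -0.056817 m.
a = ω²·d²x/dθ² = (9.948)²·(-0.056817) = -5.6232 m/s²;  |a| = 5.6232 m/s².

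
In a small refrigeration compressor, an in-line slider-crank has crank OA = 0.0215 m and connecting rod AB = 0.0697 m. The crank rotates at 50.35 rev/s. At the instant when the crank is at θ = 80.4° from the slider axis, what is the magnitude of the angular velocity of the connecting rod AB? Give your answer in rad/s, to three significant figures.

ω = 316.4 rad/s (converted from 50.35 rev/s).
The rod makes angle φ with the slider axis where L sinφ = r sinθ; differentiating, L cosφ·φ̇ = r ω cosθ.
L cosφ = √(L² − r² sin²θ) = 0.066398 m.
|ω_rod| = r ω |cosθ| / √(L² − r² sin²θ) = 0.0215·316.4·0.16677/0.066398 = 17.084 rad/s.

17.1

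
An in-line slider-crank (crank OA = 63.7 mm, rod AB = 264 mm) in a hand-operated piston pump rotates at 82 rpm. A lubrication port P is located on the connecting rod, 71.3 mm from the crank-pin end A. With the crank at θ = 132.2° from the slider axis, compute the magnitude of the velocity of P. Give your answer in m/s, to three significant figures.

0.471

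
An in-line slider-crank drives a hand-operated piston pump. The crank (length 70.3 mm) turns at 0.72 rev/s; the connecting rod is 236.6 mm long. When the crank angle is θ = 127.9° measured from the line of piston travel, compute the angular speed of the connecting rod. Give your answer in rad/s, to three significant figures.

ω = 4.524 rad/s (converted from 0.72 rev/s).
The rod makes angle φ with the slider axis where L sinφ = r sinθ; differentiating, L cosφ·φ̇ = r ω cosθ.
L cosφ = √(L² − r² sin²θ) = 0.23001 m.
|ω_rod| = r ω |cosθ| / √(L² − r² sin²θ) = 0.0703·4.524·0.61429/0.23001 = 0.84938 rad/s.

0.849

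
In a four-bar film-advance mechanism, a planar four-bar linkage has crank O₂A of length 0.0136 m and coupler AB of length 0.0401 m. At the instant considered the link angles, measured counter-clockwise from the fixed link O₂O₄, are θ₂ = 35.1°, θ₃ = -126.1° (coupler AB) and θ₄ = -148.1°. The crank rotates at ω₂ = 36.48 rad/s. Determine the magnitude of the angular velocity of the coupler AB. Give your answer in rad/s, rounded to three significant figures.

1.84

ω₂ = 36.48 rad/s
Differentiating the loop-closure r₂e^{iθ₂}+r₃e^{iθ₃}=r₁+r₄e^{iθ₄} gives r₂ω₂e^{iθ₂}+r₃ω₃e^{iθ₃}=r₄ω₄e^{iθ₄}.
Eliminating the other unknown: ω₃ = r₂ω₂ sin(θ₄−θ₂) / [r₃ sin(θ₃−θ₄)].
Numerator sine = +0.05582; denominator sine = +0.37461.
Result = 0.0136·36.48·(+0.05582) / (0.0401·(+0.37461)) = +1.8436 rad/s; magnitude 1.8436 rad/s.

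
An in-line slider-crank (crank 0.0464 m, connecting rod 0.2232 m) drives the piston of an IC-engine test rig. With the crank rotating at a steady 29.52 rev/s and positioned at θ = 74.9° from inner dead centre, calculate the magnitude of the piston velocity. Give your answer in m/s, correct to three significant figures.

ω = 2π·29.5 = 185.5 rad/s
For an in-line slider-crank, x = r cosθ + √(L² − r² sin²θ), so v = −rω sinθ·[1 + r cosθ/√(L² − r² sin²θ)].
With r = 0.0464 m, L = 0.2232 m, θ = 74.9°: √(L² − r² sin²θ) = 0.21866 m.
v = −0.0464·185.5·0.96547·[1 + 0.0464·0.26050/0.21866] = -8.7684 m/s.
|v| = 8.7684 m/s.

8.77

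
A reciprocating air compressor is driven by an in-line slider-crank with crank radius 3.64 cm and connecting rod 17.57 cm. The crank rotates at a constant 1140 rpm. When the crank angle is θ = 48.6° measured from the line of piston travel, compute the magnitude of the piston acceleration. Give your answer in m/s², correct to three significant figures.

ω = 2π·1140/60 = 119.4 rad/s
x(θ) = r cosθ + √(L² − r² sin²θ); with ω constant, a = ω²·d²x/dθ².
d²x/dθ² = −r cosθ − r²(cos2θ)/√u − r⁴ sin²2θ/(4u^{3/2}),  u = L² − r² sin²θ = 0.030125 m².
Substituting r = 0.0364 m, L = 0.1757 m, θ = 48.6°: d²x/dθ² = -0.023198 m.
a = ω²·d²x/dθ² = (119.4)²·(-0.023198) = -330.61 m/s²;  |a| = 330.61 m/s².

331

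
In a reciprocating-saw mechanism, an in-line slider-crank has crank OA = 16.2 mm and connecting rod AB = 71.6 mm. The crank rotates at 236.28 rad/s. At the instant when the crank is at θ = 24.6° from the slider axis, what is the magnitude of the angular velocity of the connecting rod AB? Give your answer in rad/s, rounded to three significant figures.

48.8

ω = 236.3 rad/s
The rod makes angle φ with the slider axis where L sinφ = r sinθ; differentiating, L cosφ·φ̇ = r ω cosθ.
L cosφ = √(L² − r² sin²θ) = 0.071282 m.
|ω_rod| = r ω |cosθ| / √(L² − r² sin²θ) = 0.0162·236.3·0.90924/0.071282 = 48.825 rad/s.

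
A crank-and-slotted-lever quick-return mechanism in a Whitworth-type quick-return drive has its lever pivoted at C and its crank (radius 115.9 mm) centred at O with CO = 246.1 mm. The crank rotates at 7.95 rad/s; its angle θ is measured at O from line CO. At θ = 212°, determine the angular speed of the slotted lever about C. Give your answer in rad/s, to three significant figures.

ω = 7.95 rad/s
Crank pin A relative to C: A = (d + r cosθ, r sinθ); lever angle φ = atan2(r sinθ, d + r cosθ).
Differentiating tanφ: φ̇ = rω(d cosθ + r)/(d² + r² + 2dr cosθ).
d² + r² + 2dr cosθ = |CA|² = 0.0256203 m²;  d cosθ + r = -0.092805 m.
|ω_lever| = |0.1159·7.95·-0.092805| / 0.0256203 = 3.3376 rad/s.

3.34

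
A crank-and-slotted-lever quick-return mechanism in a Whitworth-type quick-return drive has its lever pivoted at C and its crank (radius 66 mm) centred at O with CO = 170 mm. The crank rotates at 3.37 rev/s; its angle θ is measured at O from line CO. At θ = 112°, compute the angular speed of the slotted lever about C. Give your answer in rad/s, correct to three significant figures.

0.130

ω = 21.17 rad/s (from 3.37 rev/s).
Crank pin A relative to C: A = (d + r cosθ, r sinθ); lever angle φ = atan2(r sinθ, d + r cosθ).
Differentiating tanφ: φ̇ = rω(d cosθ + r)/(d² + r² + 2dr cosθ).
d² + r² + 2dr cosθ = |CA|² = 0.0248498 m²;  d cosθ + r = +0.0023169 m.
|ω_lever| = |0.066·21.17·+0.0023169| / 0.0248498 = 0.1303 rad/s.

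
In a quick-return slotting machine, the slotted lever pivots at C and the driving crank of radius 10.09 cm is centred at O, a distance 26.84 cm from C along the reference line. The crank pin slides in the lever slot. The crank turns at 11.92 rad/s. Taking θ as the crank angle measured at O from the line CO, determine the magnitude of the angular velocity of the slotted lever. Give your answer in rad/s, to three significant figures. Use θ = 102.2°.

0.751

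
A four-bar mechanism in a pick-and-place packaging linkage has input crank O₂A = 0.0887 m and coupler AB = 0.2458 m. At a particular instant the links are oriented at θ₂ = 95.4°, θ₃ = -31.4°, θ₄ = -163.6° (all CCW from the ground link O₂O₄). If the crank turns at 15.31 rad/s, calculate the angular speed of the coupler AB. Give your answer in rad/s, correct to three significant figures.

7.32

ω₂ = 15.31 rad/s
Differentiating the loop-closure r₂e^{iθ₂}+r₃e^{iθ₃}=r₁+r₄e^{iθ₄} gives r₂ω₂e^{iθ₂}+r₃ω₃e^{iθ₃}=r₄ω₄e^{iθ₄}.
Eliminating the other unknown: ω₃ = r₂ω₂ sin(θ₄−θ₂) / [r₃ sin(θ₃−θ₄)].
Numerator sine = +0.98163; denominator sine = +0.74080.
Result = 0.0887·15.31·(+0.98163) / (0.2458·(+0.74080)) = +7.3208 rad/s; magnitude 7.3208 rad/s.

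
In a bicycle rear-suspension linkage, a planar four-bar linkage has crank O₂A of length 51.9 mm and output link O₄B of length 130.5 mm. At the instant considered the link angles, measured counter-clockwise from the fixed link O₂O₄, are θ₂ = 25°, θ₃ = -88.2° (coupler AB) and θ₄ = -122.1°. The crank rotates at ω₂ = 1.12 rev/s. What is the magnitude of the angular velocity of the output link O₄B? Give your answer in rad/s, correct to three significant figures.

4.61

ω₂ = 7.037 rad/s (from 1.12 rev/s).
Differentiating the loop-closure r₂e^{iθ₂}+r₃e^{iθ₃}=r₁+r₄e^{iθ₄} gives r₂ω₂e^{iθ₂}+r₃ω₃e^{iθ₃}=r₄ω₄e^{iθ₄}.
Eliminating the other unknown: ω₄ = r₂ω₂ sin(θ₂−θ₃) / [r₄ sin(θ₄−θ₃)].
Numerator sine = +0.91914; denominator sine = -0.55775.
Result = 0.0519·7.037·(+0.91914) / (0.1305·(-0.55775)) = -4.6121 rad/s; magnitude 4.6121 rad/s.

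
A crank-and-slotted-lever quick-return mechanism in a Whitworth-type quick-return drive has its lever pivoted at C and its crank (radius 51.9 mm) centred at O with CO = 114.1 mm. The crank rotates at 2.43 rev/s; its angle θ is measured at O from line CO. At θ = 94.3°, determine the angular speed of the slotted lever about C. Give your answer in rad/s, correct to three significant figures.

2.32

ω = 15.27 rad/s (from 2.43 rev/s).
Crank pin A relative to C: A = (d + r cosθ, r sinθ); lever angle φ = atan2(r sinθ, d + r cosθ).
Differentiating tanφ: φ̇ = rω(d cosθ + r)/(d² + r² + 2dr cosθ).
d² + r² + 2dr cosθ = |CA|² = 0.0148244 m²;  d cosθ + r = +0.043345 m.
|ω_lever| = |0.0519·15.27·+0.043345| / 0.0148244 = 2.3169 rad/s.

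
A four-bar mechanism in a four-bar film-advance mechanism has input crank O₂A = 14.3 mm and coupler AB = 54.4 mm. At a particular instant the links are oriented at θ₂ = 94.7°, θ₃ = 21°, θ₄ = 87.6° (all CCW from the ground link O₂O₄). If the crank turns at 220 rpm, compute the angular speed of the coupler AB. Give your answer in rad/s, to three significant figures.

0.816

ω₂ = 23.04 rad/s (from 220 rpm).
Differentiating the loop-closure r₂e^{iθ₂}+r₃e^{iθ₃}=r₁+r₄e^{iθ₄} gives r₂ω₂e^{iθ₂}+r₃ω₃e^{iθ₃}=r₄ω₄e^{iθ₄}.
Eliminating the other unknown: ω₃ = r₂ω₂ sin(θ₄−θ₂) / [r₃ sin(θ₃−θ₄)].
Numerator sine = -0.12360; denominator sine = -0.91775.
Result = 0.0143·23.04·(-0.12360) / (0.0544·(-0.91775)) = +0.81562 rad/s; magnitude 0.81562 rad/s.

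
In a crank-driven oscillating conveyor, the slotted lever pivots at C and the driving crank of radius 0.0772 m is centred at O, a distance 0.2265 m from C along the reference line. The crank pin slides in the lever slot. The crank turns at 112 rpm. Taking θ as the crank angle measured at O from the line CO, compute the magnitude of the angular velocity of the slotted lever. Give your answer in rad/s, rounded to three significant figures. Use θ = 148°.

ω = 11.73 rad/s (from 112 rpm).
Crank pin A relative to C: A = (d + r cosθ, r sinθ); lever angle φ = atan2(r sinθ, d + r cosθ).
Differentiating tanφ: φ̇ = rω(d cosθ + r)/(d² + r² + 2dr cosθ).
d² + r² + 2dr cosθ = |CA|² = 0.0276045 m²;  d cosθ + r = -0.11488 m.
|ω_lever| = |0.0772·11.73·-0.11488| / 0.0276045 = 3.7682 rad/s.

3.77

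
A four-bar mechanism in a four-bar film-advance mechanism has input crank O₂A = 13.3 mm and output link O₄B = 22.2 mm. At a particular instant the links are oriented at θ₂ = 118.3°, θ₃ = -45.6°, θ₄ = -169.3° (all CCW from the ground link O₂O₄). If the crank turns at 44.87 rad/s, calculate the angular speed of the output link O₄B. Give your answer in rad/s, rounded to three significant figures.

8.96

ω₂ = 44.87 rad/s
Differentiating the loop-closure r₂e^{iθ₂}+r₃e^{iθ₃}=r₁+r₄e^{iθ₄} gives r₂ω₂e^{iθ₂}+r₃ω₃e^{iθ₃}=r₄ω₄e^{iθ₄}.
Eliminating the other unknown: ω₄ = r₂ω₂ sin(θ₂−θ₃) / [r₄ sin(θ₄−θ₃)].
Numerator sine = +0.27731; denominator sine = -0.83195.
Result = 0.0133·44.87·(+0.27731) / (0.0222·(-0.83195)) = -8.9604 rad/s; magnitude 8.9604 rad/s.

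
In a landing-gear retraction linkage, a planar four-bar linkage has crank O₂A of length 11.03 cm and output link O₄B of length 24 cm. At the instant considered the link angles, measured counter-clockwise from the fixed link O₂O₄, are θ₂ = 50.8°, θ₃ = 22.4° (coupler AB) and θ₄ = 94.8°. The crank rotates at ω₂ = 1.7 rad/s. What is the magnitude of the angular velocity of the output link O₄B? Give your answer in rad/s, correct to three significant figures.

0.390

ω₂ = 1.7 rad/s
Differentiating the loop-closure r₂e^{iθ₂}+r₃e^{iθ₃}=r₁+r₄e^{iθ₄} gives r₂ω₂e^{iθ₂}+r₃ω₃e^{iθ₃}=r₄ω₄e^{iθ₄}.
Eliminating the other unknown: ω₄ = r₂ω₂ sin(θ₂−θ₃) / [r₄ sin(θ₄−θ₃)].
Numerator sine = +0.47562; denominator sine = +0.95319.
Result = 0.1103·1.7·(+0.47562) / (0.24·(+0.95319)) = +0.38985 rad/s; magnitude 0.38985 rad/s.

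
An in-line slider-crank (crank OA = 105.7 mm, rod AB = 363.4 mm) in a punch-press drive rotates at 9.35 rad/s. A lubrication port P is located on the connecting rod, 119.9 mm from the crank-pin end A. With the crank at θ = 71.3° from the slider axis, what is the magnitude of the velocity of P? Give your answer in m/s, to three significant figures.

0.989

ω = 9.35 rad/s.  Crank-pin speed |V_A| = rω = 0.9883 m/s, perpendicular to OA.
Rod angle: sinφ = −(r/L) sinθ ⇒ φ = -15.992°; ω_rod = −rω cosθ/√(L²−r²sin²θ) = -0.90704 rad/s.
V_P = V_A + ω_rod × AP, with AP = 0.1199 m along the rod.
Components: V_Px = −rω sinθ − a·ω_rod·sinφ = -0.96609 m/s;  V_Py = rω cosθ + a·ω_rod·cosφ = +0.21232 m/s.
|V_P| = √(V_Px² + V_Py²) = 0.98914 m/s.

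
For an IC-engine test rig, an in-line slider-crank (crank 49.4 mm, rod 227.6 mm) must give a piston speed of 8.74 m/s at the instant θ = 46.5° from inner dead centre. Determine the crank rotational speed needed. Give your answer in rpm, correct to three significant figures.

For an in-line slider-crank, |v_piston| = rω|sinθ|·[1 + r cosθ/√(L² − r² sin²θ)].
With r = 0.0494 m, L = 0.2276 m, θ = 46.5°: the bracketed kinematic factor |dx/dθ| = 0.041255 m.
ω = v/|dx/dθ| = 8.74/0.041255 = 211.85 rad/s.
N = 60ω/(2π) = 2023.1 rpm.

2020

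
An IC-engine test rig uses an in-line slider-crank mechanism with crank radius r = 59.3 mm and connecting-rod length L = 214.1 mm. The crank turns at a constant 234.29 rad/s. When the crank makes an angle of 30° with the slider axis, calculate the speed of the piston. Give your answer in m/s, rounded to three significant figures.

ω = 234.3 rad/s
For an in-line slider-crank, x = r cosθ + √(L² − r² sin²θ), so v = −rω sinθ·[1 + r cosθ/√(L² − r² sin²θ)].
With r = 0.0593 m, L = 0.2141 m, θ = 30°: √(L² − r² sin²θ) = 0.21204 m.
v = −0.0593·234.3·0.50000·[1 + 0.0593·0.86603/0.21204] = -8.6292 m/s.
|v| = 8.6292 m/s.

8.63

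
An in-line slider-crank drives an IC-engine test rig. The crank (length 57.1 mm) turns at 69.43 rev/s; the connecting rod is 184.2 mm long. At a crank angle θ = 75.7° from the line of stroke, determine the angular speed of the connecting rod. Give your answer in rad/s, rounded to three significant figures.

35.0

ω = 436.2 rad/s (converted from 69.43 rev/s).
The rod makes angle φ with the slider axis where L sinφ = r sinθ; differentiating, L cosφ·φ̇ = r ω cosθ.
L cosφ = √(L² − r² sin²θ) = 0.17569 m.
|ω_rod| = r ω |cosθ| / √(L² − r² sin²θ) = 0.0571·436.2·0.24700/0.17569 = 35.019 rad/s.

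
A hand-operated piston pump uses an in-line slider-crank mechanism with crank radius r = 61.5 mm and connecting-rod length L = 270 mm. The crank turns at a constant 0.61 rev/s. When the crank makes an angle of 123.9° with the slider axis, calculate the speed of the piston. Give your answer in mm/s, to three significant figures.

170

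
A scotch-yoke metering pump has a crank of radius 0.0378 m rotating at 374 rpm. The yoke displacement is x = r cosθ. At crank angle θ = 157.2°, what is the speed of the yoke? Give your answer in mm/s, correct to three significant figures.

574

ω = 39.17 rad/s (from 374 rpm).
x = r cosθ ⇒ ẋ = −rω sinθ.
|v| = rω|sinθ| = 0.0378·39.17·|sin 157.2°| = 0.5737 m/s = 573.7 mm/s.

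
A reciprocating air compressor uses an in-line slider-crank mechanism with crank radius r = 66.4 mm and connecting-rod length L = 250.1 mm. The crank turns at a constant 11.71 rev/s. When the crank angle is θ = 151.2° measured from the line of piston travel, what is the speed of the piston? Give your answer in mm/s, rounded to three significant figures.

1800

ω = 2π·11.7 = 73.58 rad/s
For an in-line slider-crank, x = r cosθ + √(L² − r² sin²θ), so v = −rω sinθ·[1 + r cosθ/√(L² − r² sin²θ)].
With r = 0.0664 m, L = 0.2501 m, θ = 151.2°: √(L² − r² sin²θ) = 0.24805 m.
v = −0.0664·73.58·0.48175·[1 + 0.0664·-0.87631/0.24805] = -1.8015 m/s.
|v| = 1.8015 m/s = 1801.5 mm/s.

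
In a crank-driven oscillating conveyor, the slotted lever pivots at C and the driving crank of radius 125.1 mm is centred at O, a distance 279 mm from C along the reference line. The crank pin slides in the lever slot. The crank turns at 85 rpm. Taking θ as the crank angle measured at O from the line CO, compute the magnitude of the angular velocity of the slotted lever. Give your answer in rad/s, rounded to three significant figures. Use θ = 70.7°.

2.08

ω = 8.901 rad/s (from 85 rpm).
Crank pin A relative to C: A = (d + r cosθ, r sinθ); lever angle φ = atan2(r sinθ, d + r cosθ).
Differentiating tanφ: φ̇ = rω(d cosθ + r)/(d² + r² + 2dr cosθ).
d² + r² + 2dr cosθ = |CA|² = 0.116563 m²;  d cosθ + r = +0.21731 m.
|ω_lever| = |0.1251·8.901·+0.21731| / 0.116563 = 2.076 rad/s.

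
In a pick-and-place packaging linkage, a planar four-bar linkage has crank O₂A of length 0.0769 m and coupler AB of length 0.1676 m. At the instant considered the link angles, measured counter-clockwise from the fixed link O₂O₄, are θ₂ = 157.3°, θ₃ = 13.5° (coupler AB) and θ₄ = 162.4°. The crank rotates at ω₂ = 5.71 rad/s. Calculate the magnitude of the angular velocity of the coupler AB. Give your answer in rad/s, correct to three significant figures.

ω₂ = 5.71 rad/s
Differentiating the loop-closure r₂e^{iθ₂}+r₃e^{iθ₃}=r₁+r₄e^{iθ₄} gives r₂ω₂e^{iθ₂}+r₃ω₃e^{iθ₃}=r₄ω₄e^{iθ₄}.
Eliminating the other unknown: ω₃ = r₂ω₂ sin(θ₄−θ₂) / [r₃ sin(θ₃−θ₄)].
Numerator sine = +0.08889; denominator sine = -0.51653.
Result = 0.0769·5.71·(+0.08889) / (0.1676·(-0.51653)) = -0.45088 rad/s; magnitude 0.45088 rad/s.

0.451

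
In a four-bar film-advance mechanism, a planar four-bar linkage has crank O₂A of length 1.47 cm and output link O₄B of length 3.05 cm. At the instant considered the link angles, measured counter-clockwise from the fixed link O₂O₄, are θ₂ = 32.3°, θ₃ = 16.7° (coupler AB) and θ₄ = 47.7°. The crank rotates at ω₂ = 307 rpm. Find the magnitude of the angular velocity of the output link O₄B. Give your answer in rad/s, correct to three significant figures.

8.09

ω₂ = 32.15 rad/s (from 307 rpm).
Differentiating the loop-closure r₂e^{iθ₂}+r₃e^{iθ₃}=r₁+r₄e^{iθ₄} gives r₂ω₂e^{iθ₂}+r₃ω₃e^{iθ₃}=r₄ω₄e^{iθ₄}.
Eliminating the other unknown: ω₄ = r₂ω₂ sin(θ₂−θ₃) / [r₄ sin(θ₄−θ₃)].
Numerator sine = +0.26892; denominator sine = +0.51504.
Result = 0.0147·32.15·(+0.26892) / (0.0305·(+0.51504)) = +8.0904 rad/s; magnitude 8.0904 rad/s.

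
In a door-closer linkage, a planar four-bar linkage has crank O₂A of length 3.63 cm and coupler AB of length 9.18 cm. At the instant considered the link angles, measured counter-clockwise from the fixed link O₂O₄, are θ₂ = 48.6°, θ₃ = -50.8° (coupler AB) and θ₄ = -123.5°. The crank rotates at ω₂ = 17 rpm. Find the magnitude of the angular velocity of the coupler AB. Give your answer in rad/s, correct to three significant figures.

ω₂ = 1.78 rad/s (from 17 rpm).
Differentiating the loop-closure r₂e^{iθ₂}+r₃e^{iθ₃}=r₁+r₄e^{iθ₄} gives r₂ω₂e^{iθ₂}+r₃ω₃e^{iθ₃}=r₄ω₄e^{iθ₄}.
Eliminating the other unknown: ω₃ = r₂ω₂ sin(θ₄−θ₂) / [r₃ sin(θ₃−θ₄)].
Numerator sine = -0.13744; denominator sine = +0.95476.
Result = 0.0363·1.78·(-0.13744) / (0.0918·(+0.95476)) = -0.10134 rad/s; magnitude 0.10134 rad/s.

0.101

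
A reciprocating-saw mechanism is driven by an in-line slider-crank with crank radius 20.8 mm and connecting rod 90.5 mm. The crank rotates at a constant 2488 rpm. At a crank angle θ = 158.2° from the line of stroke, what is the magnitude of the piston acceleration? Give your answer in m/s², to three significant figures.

1070

ω = 2π·2488/60 = 260.5 rad/s
x(θ) = r cosθ + √(L² − r² sin²θ); with ω constant, a = ω²·d²x/dθ².
d²x/dθ² = −r cosθ − r²(cos2θ)/√u − r⁴ sin²2θ/(4u^{3/2}),  u = L² − r² sin²θ = 0.00813058 m².
Substituting r = 0.0208 m, L = 0.0905 m, θ = 158.2°: d²x/dθ² = +0.015808 m.
a = ω²·d²x/dθ² = (260.5)²·(+0.015808) = +1073.1 m/s²;  |a| = 1073.1 m/s².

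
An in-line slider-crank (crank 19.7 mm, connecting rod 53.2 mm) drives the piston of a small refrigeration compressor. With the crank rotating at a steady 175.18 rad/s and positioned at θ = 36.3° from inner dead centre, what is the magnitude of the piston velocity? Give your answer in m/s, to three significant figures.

2.67

ω = 175.2 rad/s
For an in-line slider-crank, x = r cosθ + √(L² − r² sin²θ), so v = −rω sinθ·[1 + r cosθ/√(L² − r² sin²θ)].
With r = 0.0197 m, L = 0.0532 m, θ = 36.3°: √(L² − r² sin²θ) = 0.051906 m.
v = −0.0197·175.2·0.59201·[1 + 0.0197·0.80593/0.051906] = -2.668 m/s.
|v| = 2.668 m/s.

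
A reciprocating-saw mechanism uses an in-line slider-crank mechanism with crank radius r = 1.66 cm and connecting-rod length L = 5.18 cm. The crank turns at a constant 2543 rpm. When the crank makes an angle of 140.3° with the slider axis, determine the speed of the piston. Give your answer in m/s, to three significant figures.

ω = 2π·2543/60 = 266.3 rad/s
For an in-line slider-crank, x = r cosθ + √(L² − r² sin²θ), so v = −rω sinθ·[1 + r cosθ/√(L² − r² sin²θ)].
With r = 0.0166 m, L = 0.0518 m, θ = 140.3°: √(L² − r² sin²θ) = 0.050703 m.
v = −0.0166·266.3·0.63877·[1 + 0.0166·-0.76940/0.050703] = -2.1125 m/s.
|v| = 2.1125 m/s.

2.11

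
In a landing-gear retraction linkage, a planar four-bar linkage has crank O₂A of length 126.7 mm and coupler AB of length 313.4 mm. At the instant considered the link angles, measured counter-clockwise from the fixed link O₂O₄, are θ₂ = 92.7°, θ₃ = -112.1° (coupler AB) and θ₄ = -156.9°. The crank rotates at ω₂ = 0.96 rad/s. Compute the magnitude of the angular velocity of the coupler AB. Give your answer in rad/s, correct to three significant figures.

0.516

ω₂ = 0.96 rad/s
Differentiating the loop-closure r₂e^{iθ₂}+r₃e^{iθ₃}=r₁+r₄e^{iθ₄} gives r₂ω₂e^{iθ₂}+r₃ω₃e^{iθ₃}=r₄ω₄e^{iθ₄}.
Eliminating the other unknown: ω₃ = r₂ω₂ sin(θ₄−θ₂) / [r₃ sin(θ₃−θ₄)].
Numerator sine = +0.93728; denominator sine = +0.70463.
Result = 0.1267·0.96·(+0.93728) / (0.3134·(+0.70463)) = +0.51624 rad/s; magnitude 0.51624 rad/s.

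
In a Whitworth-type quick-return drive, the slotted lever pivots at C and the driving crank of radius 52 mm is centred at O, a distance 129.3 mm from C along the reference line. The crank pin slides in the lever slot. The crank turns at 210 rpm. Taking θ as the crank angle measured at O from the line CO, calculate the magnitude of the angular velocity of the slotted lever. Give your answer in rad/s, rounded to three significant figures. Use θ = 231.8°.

ω = 21.99 rad/s (from 210 rpm).
Crank pin A relative to C: A = (d + r cosθ, r sinθ); lever angle φ = atan2(r sinθ, d + r cosθ).
Differentiating tanφ: φ̇ = rω(d cosθ + r)/(d² + r² + 2dr cosθ).
d² + r² + 2dr cosθ = |CA|² = 0.0111066 m²;  d cosθ + r = -0.02796 m.
|ω_lever| = |0.052·21.99·-0.02796| / 0.0111066 = 2.8788 rad/s.

2.88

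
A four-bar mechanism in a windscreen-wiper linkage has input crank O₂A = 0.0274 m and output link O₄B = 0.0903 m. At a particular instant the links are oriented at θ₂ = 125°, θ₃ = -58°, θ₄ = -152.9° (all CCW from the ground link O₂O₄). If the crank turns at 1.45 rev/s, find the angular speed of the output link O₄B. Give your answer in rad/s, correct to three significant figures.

ω₂ = 9.111 rad/s (from 1.45 rev/s).
Differentiating the loop-closure r₂e^{iθ₂}+r₃e^{iθ₃}=r₁+r₄e^{iθ₄} gives r₂ω₂e^{iθ₂}+r₃ω₃e^{iθ₃}=r₄ω₄e^{iθ₄}.
Eliminating the other unknown: ω₄ = r₂ω₂ sin(θ₂−θ₃) / [r₄ sin(θ₄−θ₃)].
Numerator sine = -0.05234; denominator sine = -0.99635.
Result = 0.0274·9.111·(-0.05234) / (0.0903·(-0.99635)) = +0.14521 rad/s; magnitude 0.14521 rad/s.

0.145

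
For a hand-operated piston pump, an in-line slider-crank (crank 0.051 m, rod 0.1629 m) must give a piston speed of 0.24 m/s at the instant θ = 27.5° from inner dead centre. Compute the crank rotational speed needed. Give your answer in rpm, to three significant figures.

For an in-line slider-crank, |v_piston| = rω|sinθ|·[1 + r cosθ/√(L² − r² sin²θ)].
With r = 0.051 m, L = 0.1629 m, θ = 27.5°: the bracketed kinematic factor |dx/dθ| = 0.030158 m.
ω = v/|dx/dθ| = 0.24/0.030158 = 7.958 rad/s.
N = 60ω/(2π) = 75.994 rpm.

76.0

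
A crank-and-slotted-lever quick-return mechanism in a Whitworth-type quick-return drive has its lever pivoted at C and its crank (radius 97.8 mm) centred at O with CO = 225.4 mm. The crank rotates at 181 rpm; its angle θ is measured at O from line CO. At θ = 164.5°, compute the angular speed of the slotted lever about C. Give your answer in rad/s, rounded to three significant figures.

ω = 18.95 rad/s (from 181 rpm).
Crank pin A relative to C: A = (d + r cosθ, r sinθ); lever angle φ = atan2(r sinθ, d + r cosθ).
Differentiating tanφ: φ̇ = rω(d cosθ + r)/(d² + r² + 2dr cosθ).
d² + r² + 2dr cosθ = |CA|² = 0.0178852 m²;  d cosθ + r = -0.1194 m.
|ω_lever| = |0.0978·18.95·-0.1194| / 0.0178852 = 12.376 rad/s.

12.4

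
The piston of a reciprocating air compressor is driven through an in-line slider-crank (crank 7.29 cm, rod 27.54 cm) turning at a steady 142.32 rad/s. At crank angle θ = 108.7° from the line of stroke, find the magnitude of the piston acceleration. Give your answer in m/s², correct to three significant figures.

ω = 142.3 rad/s
x(θ) = r cosθ + √(L² − r² sin²θ); with ω constant, a = ω²·d²x/dθ².
d²x/dθ² = −r cosθ − r²(cos2θ)/√u − r⁴ sin²2θ/(4u^{3/2}),  u = L² − r² sin²θ = 0.071077 m².
Substituting r = 0.0729 m, L = 0.2754 m, θ = 108.7°: d²x/dθ² = +0.039071 m.
a = ω²·d²x/dθ² = (142.3)²·(+0.039071) = +791.38 m/s²;  |a| = 791.38 m/s².

791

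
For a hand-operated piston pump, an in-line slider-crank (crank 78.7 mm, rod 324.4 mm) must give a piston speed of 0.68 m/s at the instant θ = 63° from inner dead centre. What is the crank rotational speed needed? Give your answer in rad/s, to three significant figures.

8.71

For an in-line slider-crank, |v_piston| = rω|sinθ|·[1 + r cosθ/√(L² − r² sin²θ)].
With r = 0.0787 m, L = 0.3244 m, θ = 63°: the bracketed kinematic factor |dx/dθ| = 0.078032 m.
ω = v/|dx/dθ| = 0.68/0.078032 = 8.7143 rad/s.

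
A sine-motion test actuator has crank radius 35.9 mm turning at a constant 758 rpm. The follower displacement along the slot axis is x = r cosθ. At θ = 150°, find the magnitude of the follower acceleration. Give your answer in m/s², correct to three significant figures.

196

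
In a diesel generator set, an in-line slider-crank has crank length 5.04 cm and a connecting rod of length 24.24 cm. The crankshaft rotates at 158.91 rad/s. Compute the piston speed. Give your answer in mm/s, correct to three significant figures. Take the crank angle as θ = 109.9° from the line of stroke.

6990

ω = 158.9 rad/s
For an in-line slider-crank, x = r cosθ + √(L² − r² sin²θ), so v = −rω sinθ·[1 + r cosθ/√(L² − r² sin²θ)].
With r = 0.0504 m, L = 0.2424 m, θ = 109.9°: √(L² − r² sin²θ) = 0.23772 m.
v = −0.0504·158.9·0.94029·[1 + 0.0504·-0.34038/0.23772] = -6.9874 m/s.
|v| = 6.9874 m/s = 6987.4 mm/s.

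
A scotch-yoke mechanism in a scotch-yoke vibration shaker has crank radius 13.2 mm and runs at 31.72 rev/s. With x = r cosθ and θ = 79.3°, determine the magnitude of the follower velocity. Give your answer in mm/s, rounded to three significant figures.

2590

ω = 199.3 rad/s (from 31.72 rev/s).
x = r cosθ ⇒ ẋ = −rω sinθ.
|v| = rω|sinθ| = 0.0132·199.3·|sin 79.3°| = 2.5851 m/s = 2585.1 mm/s.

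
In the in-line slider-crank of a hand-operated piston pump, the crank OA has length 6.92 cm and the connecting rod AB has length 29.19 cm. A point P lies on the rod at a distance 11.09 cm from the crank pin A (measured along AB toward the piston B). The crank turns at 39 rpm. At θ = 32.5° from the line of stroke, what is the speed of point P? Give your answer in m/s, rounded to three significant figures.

0.220

ω = 4.084 rad/s.  Crank-pin speed |V_A| = rω = 0.28262 m/s, perpendicular to OA.
Rod angle: sinφ = −(r/L) sinθ ⇒ φ = -7.318°; ω_rod = −rω cosθ/√(L²−r²sin²θ) = -0.82328 rad/s.
V_P = V_A + ω_rod × AP, with AP = 0.1109 m along the rod.
Components: V_Px = −rω sinθ − a·ω_rod·sinφ = -0.16348 m/s;  V_Py = rω cosθ + a·ω_rod·cosφ = +0.1478 m/s.
|V_P| = √(V_Px² + V_Py²) = 0.22039 m/s.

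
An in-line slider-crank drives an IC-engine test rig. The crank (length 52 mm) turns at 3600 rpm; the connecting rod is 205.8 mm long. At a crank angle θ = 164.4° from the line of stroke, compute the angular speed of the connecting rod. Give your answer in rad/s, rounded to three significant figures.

92.0

ω = 377 rad/s (converted from 3600 rpm).
The rod makes angle φ with the slider axis where L sinφ = r sinθ; differentiating, L cosφ·φ̇ = r ω cosθ.
L cosφ = √(L² − r² sin²θ) = 0.20532 m.
|ω_rod| = r ω |cosθ| / √(L² − r² sin²θ) = 0.052·377·0.96316/0.20532 = 91.959 rad/s.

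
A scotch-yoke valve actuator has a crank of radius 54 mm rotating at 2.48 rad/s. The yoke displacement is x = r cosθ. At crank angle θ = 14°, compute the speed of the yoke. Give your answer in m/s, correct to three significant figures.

0.0324

ω = 2.48 rad/s
x = r cosθ ⇒ ẋ = −rω sinθ.
|v| = rω|sinθ| = 0.054·2.48·|sin 14°| = 0.032398 m/s.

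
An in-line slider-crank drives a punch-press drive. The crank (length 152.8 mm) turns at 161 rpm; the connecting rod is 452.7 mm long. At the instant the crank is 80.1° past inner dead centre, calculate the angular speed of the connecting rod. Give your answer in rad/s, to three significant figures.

ω = 16.86 rad/s (converted from 161 rpm).
The rod makes angle φ with the slider axis where L sinφ = r sinθ; differentiating, L cosφ·φ̇ = r ω cosθ.
L cosφ = √(L² − r² sin²θ) = 0.42694 m.
|ω_rod| = r ω |cosθ| / √(L² − r² sin²θ) = 0.1528·16.86·0.17193/0.42694 = 1.0374 rad/s.

1.04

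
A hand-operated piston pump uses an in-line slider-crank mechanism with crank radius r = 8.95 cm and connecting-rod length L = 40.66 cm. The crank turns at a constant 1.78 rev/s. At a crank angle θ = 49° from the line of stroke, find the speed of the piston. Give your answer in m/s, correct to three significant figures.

ω = 2π·1.78 = 11.18 rad/s
For an in-line slider-crank, x = r cosθ + √(L² − r² sin²θ), so v = −rω sinθ·[1 + r cosθ/√(L² − r² sin²θ)].
With r = 0.0895 m, L = 0.4066 m, θ = 49°: √(L² − r² sin²θ) = 0.40095 m.
v = −0.0895·11.18·0.75471·[1 + 0.0895·0.65606/0.40095] = -0.86608 m/s.
|v| = 0.86608 m/s.

0.866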